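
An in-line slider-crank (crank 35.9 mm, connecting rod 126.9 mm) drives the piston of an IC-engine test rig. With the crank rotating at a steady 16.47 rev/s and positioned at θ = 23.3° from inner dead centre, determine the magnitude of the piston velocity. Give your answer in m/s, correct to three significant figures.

1.85

ω = 2π·16.5 = 103.5 rad/s
For an in-line slider-crank, x = r cosθ + √(L² − r² sin²θ), so v = −rω sinθ·[1 + r cosθ/√(L² − r² sin²θ)].
With r = 0.0359 m, L = 0.1269 m, θ = 23.3°: √(L² − r² sin²θ) = 0.1261 m.
v = −0.0359·103.5·0.39555·[1 + 0.0359·0.91845/0.1261] = -1.8537 m/s.
|v| = 1.8537 m/s.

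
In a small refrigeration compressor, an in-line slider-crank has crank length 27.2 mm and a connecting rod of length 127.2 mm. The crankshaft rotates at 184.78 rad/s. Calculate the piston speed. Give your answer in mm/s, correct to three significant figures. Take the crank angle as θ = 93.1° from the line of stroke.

4960

ω = 184.8 rad/s
For an in-line slider-crank, x = r cosθ + √(L² − r² sin²θ), so v = −rω sinθ·[1 + r cosθ/√(L² − r² sin²θ)].
With r = 0.0272 m, L = 0.1272 m, θ = 93.1°: √(L² − r² sin²θ) = 0.12427 m.
v = −0.0272·184.8·0.99854·[1 + 0.0272·-0.05408/0.12427] = -4.9593 m/s.
|v| = 4.9593 m/s = 4959.3 mm/s.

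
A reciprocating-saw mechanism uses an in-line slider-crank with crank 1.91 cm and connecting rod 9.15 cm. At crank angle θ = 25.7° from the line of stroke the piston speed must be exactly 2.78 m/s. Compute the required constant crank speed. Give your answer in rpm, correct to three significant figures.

2700

For an in-line slider-crank, |v_piston| = rω|sinθ|·[1 + r cosθ/√(L² − r² sin²θ)].
With r = 0.0191 m, L = 0.0915 m, θ = 25.7°: the bracketed kinematic factor |dx/dθ| = 0.0098473 m.
ω = v/|dx/dθ| = 2.78/0.0098473 = 282.31 rad/s.
N = 60ω/(2π) = 2695.9 rpm.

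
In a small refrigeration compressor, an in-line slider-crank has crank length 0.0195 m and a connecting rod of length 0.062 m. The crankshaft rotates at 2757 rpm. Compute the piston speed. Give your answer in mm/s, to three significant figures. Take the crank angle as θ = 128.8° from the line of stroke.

ω = 2π·2757/60 = 288.7 rad/s
For an in-line slider-crank, x = r cosθ + √(L² − r² sin²θ), so v = −rω sinθ·[1 + r cosθ/√(L² − r² sin²θ)].
With r = 0.0195 m, L = 0.062 m, θ = 128.8°: √(L² − r² sin²θ) = 0.060109 m.
v = −0.0195·288.7·0.77934·[1 + 0.0195·-0.62660/0.060109] = -3.4957 m/s.
|v| = 3.4957 m/s = 3495.7 mm/s.

3500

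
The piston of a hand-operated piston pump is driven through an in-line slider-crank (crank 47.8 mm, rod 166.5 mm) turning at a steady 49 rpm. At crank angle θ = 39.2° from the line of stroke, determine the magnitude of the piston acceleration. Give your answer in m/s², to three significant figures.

1.06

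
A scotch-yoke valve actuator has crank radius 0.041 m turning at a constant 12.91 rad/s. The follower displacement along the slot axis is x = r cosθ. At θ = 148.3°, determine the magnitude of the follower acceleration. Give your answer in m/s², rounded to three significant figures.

5.81

ω = 12.91 rad/s
x = r cosθ ⇒ ẍ = −rω² cosθ (ω constant).
|a| = rω²|cosθ| = 0.041·(12.91)²·|cos 148.3°| = 5.8139 m/s².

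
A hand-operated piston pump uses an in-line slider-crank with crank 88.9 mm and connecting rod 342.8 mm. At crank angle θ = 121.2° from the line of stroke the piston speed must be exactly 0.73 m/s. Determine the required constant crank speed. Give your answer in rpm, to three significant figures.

106

For an in-line slider-crank, |v_piston| = rω|sinθ|·[1 + r cosθ/√(L² − r² sin²θ)].
With r = 0.0889 m, L = 0.3428 m, θ = 121.2°: the bracketed kinematic factor |dx/dθ| = 0.065565 m.
ω = v/|dx/dθ| = 0.73/0.065565 = 11.134 rad/s.
N = 60ω/(2π) = 106.32 rpm.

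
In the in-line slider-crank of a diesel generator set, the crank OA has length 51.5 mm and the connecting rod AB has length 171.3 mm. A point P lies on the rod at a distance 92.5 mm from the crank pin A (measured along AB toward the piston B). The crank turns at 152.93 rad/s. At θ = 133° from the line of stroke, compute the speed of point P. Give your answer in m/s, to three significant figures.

5.67

ω = 152.9 rad/s.  Crank-pin speed |V_A| = rω = 7.8759 m/s, perpendicular to OA.
Rod angle: sinφ = −(r/L) sinθ ⇒ φ = -12.702°; ω_rod = −rω cosθ/√(L²−r²sin²θ) = +32.143 rad/s.
V_P = V_A + ω_rod × AP, with AP = 0.0925 m along the rod.
Components: V_Px = −rω sinθ − a·ω_rod·sinφ = -5.1063 m/s;  V_Py = rω cosθ + a·ω_rod·cosφ = -2.4709 m/s.
|V_P| = √(V_Px² + V_Py²) = 5.6727 m/s.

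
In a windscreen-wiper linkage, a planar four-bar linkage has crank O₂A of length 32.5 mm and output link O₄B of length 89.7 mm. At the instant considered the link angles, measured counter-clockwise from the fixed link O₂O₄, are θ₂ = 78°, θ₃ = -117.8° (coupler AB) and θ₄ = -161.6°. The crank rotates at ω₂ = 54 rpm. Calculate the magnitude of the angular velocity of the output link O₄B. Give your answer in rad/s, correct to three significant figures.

ω₂ = 5.655 rad/s (from 54 rpm).
Differentiating the loop-closure r₂e^{iθ₂}+r₃e^{iθ₃}=r₁+r₄e^{iθ₄} gives r₂ω₂e^{iθ₂}+r₃ω₃e^{iθ₃}=r₄ω₄e^{iθ₄}.
Eliminating the other unknown: ω₄ = r₂ω₂ sin(θ₂−θ₃) / [r₄ sin(θ₄−θ₃)].
Numerator sine = -0.27228; denominator sine = -0.69214.
Result = 0.0325·5.655·(-0.27228) / (0.0897·(-0.69214)) = +0.806 rad/s; magnitude 0.806 rad/s.

0.806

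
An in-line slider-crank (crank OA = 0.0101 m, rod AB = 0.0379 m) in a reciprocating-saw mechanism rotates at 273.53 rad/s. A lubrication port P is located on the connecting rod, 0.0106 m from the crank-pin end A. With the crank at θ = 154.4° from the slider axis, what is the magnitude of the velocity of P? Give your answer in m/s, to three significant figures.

2.11

ω = 273.5 rad/s.  Crank-pin speed |V_A| = rω = 2.7627 m/s, perpendicular to OA.
Rod angle: sinφ = −(r/L) sinθ ⇒ φ = -6.612°; ω_rod = −rω cosθ/√(L²−r²sin²θ) = +66.178 rad/s.
V_P = V_A + ω_rod × AP, with AP = 0.0106 m along the rod.
Components: V_Px = −rω sinθ − a·ω_rod·sinφ = -1.1129 m/s;  V_Py = rω cosθ + a·ω_rod·cosφ = -1.7946 m/s.
|V_P| = √(V_Px² + V_Py²) = 2.1117 m/s.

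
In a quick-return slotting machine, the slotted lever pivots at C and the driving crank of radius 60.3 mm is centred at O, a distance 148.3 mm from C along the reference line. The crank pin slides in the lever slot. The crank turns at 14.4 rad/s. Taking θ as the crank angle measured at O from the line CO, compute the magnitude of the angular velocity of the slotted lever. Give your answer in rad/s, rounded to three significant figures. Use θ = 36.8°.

ω = 14.4 rad/s
Crank pin A relative to C: A = (d + r cosθ, r sinθ); lever angle φ = atan2(r sinθ, d + r cosθ).
Differentiating tanφ: φ̇ = rω(d cosθ + r)/(d² + r² + 2dr cosθ).
d² + r² + 2dr cosθ = |CA|² = 0.03995 m²;  d cosθ + r = +0.17905 m.
|ω_lever| = |0.0603·14.4·+0.17905| / 0.03995 = 3.8916 rad/s.

3.89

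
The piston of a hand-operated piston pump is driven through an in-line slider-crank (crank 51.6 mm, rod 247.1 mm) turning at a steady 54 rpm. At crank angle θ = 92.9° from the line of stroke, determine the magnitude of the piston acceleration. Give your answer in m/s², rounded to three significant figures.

ω = 2π·54/60 = 5.655 rad/s
x(θ) = r cosθ + √(L² − r² sin²θ); with ω constant, a = ω²·d²x/dθ².
d²x/dθ² = −r cosθ − r²(cos2θ)/√u − r⁴ sin²2θ/(4u^{3/2}),  u = L² − r² sin²θ = 0.0584027 m².
Substituting r = 0.0516 m, L = 0.2471 m, θ = 92.9°: d²x/dθ² = +0.01357 m.
a = ω²·d²x/dθ² = (5.655)²·(+0.01357) = +0.43395 m/s²;  |a| = 0.43395 m/s².

0.434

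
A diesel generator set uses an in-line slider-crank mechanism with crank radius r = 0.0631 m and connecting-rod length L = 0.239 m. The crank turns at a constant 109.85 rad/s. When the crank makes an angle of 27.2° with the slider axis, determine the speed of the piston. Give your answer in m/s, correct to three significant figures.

ω = 109.8 rad/s
For an in-line slider-crank, x = r cosθ + √(L² − r² sin²θ), so v = −rω sinθ·[1 + r cosθ/√(L² − r² sin²θ)].
With r = 0.0631 m, L = 0.239 m, θ = 27.2°: √(L² − r² sin²θ) = 0.23725 m.
v = −0.0631·109.8·0.45710·[1 + 0.0631·0.88942/0.23725] = -3.9179 m/s.
|v| = 3.9179 m/s.

3.92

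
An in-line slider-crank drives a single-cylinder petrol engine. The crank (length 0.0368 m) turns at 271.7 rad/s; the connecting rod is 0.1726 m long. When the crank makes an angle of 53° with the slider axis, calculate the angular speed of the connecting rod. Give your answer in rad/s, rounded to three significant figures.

35.4

ω = 271.7 rad/s
The rod makes angle φ with the slider axis where L sinφ = r sinθ; differentiating, L cosφ·φ̇ = r ω cosθ.
L cosφ = √(L² − r² sin²θ) = 0.17008 m.
|ω_rod| = r ω |cosθ| / √(L² − r² sin²θ) = 0.0368·271.7·0.60182/0.17008 = 35.379 rad/s.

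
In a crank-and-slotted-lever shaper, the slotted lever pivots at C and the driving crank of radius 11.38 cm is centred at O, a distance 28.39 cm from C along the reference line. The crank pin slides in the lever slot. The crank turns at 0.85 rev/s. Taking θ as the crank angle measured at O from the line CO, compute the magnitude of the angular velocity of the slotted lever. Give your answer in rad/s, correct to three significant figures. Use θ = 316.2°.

1.38

ω = 5.341 rad/s (from 0.85 rev/s).
Crank pin A relative to C: A = (d + r cosθ, r sinθ); lever angle φ = atan2(r sinθ, d + r cosθ).
Differentiating tanφ: φ̇ = rω(d cosθ + r)/(d² + r² + 2dr cosθ).
d² + r² + 2dr cosθ = |CA|² = 0.140187 m²;  d cosθ + r = +0.31871 m.
|ω_lever| = |0.1138·5.341·+0.31871| / 0.140187 = 1.3817 rad/s.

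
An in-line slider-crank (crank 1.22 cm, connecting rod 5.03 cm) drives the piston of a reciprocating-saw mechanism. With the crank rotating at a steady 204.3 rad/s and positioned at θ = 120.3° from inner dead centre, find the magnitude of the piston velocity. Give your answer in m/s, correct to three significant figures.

1.88

ω = 204.3 rad/s
For an in-line slider-crank, x = r cosθ + √(L² − r² sin²θ), so v = −rω sinθ·[1 + r cosθ/√(L² − r² sin²θ)].
With r = 0.0122 m, L = 0.0503 m, θ = 120.3°: √(L² − r² sin²θ) = 0.049185 m.
v = −0.0122·204.3·0.86340·[1 + 0.0122·-0.50453/0.049185] = -1.8827 m/s.
|v| = 1.8827 m/s.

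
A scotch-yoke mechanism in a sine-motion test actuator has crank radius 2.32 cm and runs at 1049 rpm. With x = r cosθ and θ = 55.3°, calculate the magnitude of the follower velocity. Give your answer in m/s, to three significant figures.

2.10

ω = 109.9 rad/s (from 1049 rpm).
x = r cosθ ⇒ ẋ = −rω sinθ.
|v| = rω|sinθ| = 0.0232·109.9·|sin 55.3°| = 2.0953 m/s.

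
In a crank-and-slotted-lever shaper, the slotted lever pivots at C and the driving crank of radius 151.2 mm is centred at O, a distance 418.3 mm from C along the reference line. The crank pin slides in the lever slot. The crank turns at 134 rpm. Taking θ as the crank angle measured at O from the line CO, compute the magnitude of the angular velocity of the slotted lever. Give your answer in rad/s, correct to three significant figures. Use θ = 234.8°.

1.53

ω = 14.03 rad/s (from 134 rpm).
Crank pin A relative to C: A = (d + r cosθ, r sinθ); lever angle φ = atan2(r sinθ, d + r cosθ).
Differentiating tanφ: φ̇ = rω(d cosθ + r)/(d² + r² + 2dr cosθ).
d² + r² + 2dr cosθ = |CA|² = 0.124921 m²;  d cosθ + r = -0.089922 m.
|ω_lever| = |0.1512·14.03·-0.089922| / 0.124921 = 1.5273 rad/s.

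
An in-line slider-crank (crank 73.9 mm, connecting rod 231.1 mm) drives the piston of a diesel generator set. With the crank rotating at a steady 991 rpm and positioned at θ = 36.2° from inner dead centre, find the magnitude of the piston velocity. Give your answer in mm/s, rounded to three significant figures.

5720

ω = 2π·991/60 = 103.8 rad/s
For an in-line slider-crank, x = r cosθ + √(L² − r² sin²θ), so v = −rω sinθ·[1 + r cosθ/√(L² − r² sin²θ)].
With r = 0.0739 m, L = 0.2311 m, θ = 36.2°: √(L² − r² sin²θ) = 0.22694 m.
v = −0.0739·103.8·0.59061·[1 + 0.0739·0.80696/0.22694] = -5.7197 m/s.
|v| = 5.7197 m/s = 5719.7 mm/s.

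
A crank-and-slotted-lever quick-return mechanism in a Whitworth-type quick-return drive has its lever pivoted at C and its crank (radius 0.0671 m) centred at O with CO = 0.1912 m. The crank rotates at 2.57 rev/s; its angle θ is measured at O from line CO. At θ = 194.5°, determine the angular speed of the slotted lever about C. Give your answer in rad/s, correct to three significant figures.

7.88

ω = 16.15 rad/s (from 2.57 rev/s).
Crank pin A relative to C: A = (d + r cosθ, r sinθ); lever angle φ = atan2(r sinθ, d + r cosθ).
Differentiating tanφ: φ̇ = rω(d cosθ + r)/(d² + r² + 2dr cosθ).
d² + r² + 2dr cosθ = |CA|² = 0.0162181 m²;  d cosθ + r = -0.11801 m.
|ω_lever| = |0.0671·16.15·-0.11801| / 0.0162181 = 7.8841 rad/s.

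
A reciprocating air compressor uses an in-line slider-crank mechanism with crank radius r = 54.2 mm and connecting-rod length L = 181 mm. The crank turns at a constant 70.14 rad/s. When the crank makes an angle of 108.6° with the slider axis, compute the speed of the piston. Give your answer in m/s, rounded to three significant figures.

ω = 70.14 rad/s
For an in-line slider-crank, x = r cosθ + √(L² − r² sin²θ), so v = −rω sinθ·[1 + r cosθ/√(L² − r² sin²θ)].
With r = 0.0542 m, L = 0.181 m, θ = 108.6°: √(L² − r² sin²θ) = 0.17356 m.
v = −0.0542·70.14·0.94777·[1 + 0.0542·-0.31896/0.17356] = -3.2441 m/s.
|v| = 3.2441 m/s.

3.24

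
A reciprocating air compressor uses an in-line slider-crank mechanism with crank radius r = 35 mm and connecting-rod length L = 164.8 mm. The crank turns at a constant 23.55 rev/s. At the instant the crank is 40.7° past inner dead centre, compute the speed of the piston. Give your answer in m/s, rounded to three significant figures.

ω = 2π·23.6 = 148 rad/s
For an in-line slider-crank, x = r cosθ + √(L² − r² sin²θ), so v = −rω sinθ·[1 + r cosθ/√(L² − r² sin²θ)].
With r = 0.035 m, L = 0.1648 m, θ = 40.7°: √(L² − r² sin²θ) = 0.16321 m.
v = −0.035·148·0.65210·[1 + 0.035·0.75813/0.16321] = -3.9262 m/s.
|v| = 3.9262 m/s.

3.93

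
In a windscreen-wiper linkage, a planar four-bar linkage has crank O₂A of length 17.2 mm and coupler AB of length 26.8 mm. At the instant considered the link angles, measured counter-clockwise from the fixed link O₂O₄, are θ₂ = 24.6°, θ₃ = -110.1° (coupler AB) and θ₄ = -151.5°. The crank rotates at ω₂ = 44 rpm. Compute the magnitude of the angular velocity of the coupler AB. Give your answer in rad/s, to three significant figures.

0.304

ω₂ = 4.608 rad/s (from 44 rpm).
Differentiating the loop-closure r₂e^{iθ₂}+r₃e^{iθ₃}=r₁+r₄e^{iθ₄} gives r₂ω₂e^{iθ₂}+r₃ω₃e^{iθ₃}=r₄ω₄e^{iθ₄}.
Eliminating the other unknown: ω₃ = r₂ω₂ sin(θ₄−θ₂) / [r₃ sin(θ₃−θ₄)].
Numerator sine = -0.06802; denominator sine = +0.66131.
Result = 0.0172·4.608·(-0.06802) / (0.0268·(+0.66131)) = -0.30414 rad/s; magnitude 0.30414 rad/s.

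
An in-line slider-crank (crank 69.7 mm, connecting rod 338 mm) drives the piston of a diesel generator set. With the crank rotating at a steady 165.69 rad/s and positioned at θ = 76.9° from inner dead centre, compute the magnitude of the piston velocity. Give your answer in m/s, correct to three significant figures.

ω = 165.7 rad/s
For an in-line slider-crank, x = r cosθ + √(L² − r² sin²θ), so v = −rω sinθ·[1 + r cosθ/√(L² − r² sin²θ)].
With r = 0.0697 m, L = 0.338 m, θ = 76.9°: √(L² − r² sin²θ) = 0.33111 m.
v = −0.0697·165.7·0.97398·[1 + 0.0697·0.22665/0.33111] = -11.785 m/s.
|v| = 11.785 m/s.

11.8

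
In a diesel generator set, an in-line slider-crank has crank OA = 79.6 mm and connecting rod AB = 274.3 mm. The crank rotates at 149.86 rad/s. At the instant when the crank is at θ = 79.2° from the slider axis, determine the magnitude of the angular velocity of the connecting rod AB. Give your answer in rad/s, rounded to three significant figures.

ω = 149.9 rad/s
The rod makes angle φ with the slider axis where L sinφ = r sinθ; differentiating, L cosφ·φ̇ = r ω cosθ.
L cosφ = √(L² − r² sin²θ) = 0.26292 m.
|ω_rod| = r ω |cosθ| / √(L² − r² sin²θ) = 0.0796·149.9·0.18738/0.26292 = 8.5016 rad/s.

8.50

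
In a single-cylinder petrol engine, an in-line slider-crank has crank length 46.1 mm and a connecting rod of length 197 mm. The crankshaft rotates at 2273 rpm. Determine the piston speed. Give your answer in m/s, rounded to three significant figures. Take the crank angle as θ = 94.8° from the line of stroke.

ω = 2π·2273/60 = 238 rad/s
For an in-line slider-crank, x = r cosθ + √(L² − r² sin²θ), so v = −rω sinθ·[1 + r cosθ/√(L² − r² sin²θ)].
With r = 0.0461 m, L = 0.197 m, θ = 94.8°: √(L² − r² sin²θ) = 0.19157 m.
v = −0.0461·238·0.99649·[1 + 0.0461·-0.08368/0.19157] = -10.714 m/s.
|v| = 10.714 m/s.

10.7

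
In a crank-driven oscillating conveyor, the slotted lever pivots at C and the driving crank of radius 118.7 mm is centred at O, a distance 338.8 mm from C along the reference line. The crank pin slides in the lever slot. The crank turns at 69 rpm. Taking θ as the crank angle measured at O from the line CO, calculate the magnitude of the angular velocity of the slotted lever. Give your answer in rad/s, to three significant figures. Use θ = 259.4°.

ω = 7.226 rad/s (from 69 rpm).
Crank pin A relative to C: A = (d + r cosθ, r sinθ); lever angle φ = atan2(r sinθ, d + r cosθ).
Differentiating tanφ: φ̇ = rω(d cosθ + r)/(d² + r² + 2dr cosθ).
d² + r² + 2dr cosθ = |CA|² = 0.11408 m²;  d cosθ + r = +0.056377 m.
|ω_lever| = |0.1187·7.226·+0.056377| / 0.11408 = 0.42386 rad/s.

0.424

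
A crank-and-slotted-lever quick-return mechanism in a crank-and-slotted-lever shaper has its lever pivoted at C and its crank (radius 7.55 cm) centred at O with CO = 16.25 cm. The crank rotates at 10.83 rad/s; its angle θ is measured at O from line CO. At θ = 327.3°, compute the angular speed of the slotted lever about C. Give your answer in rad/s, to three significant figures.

3.29

ω = 10.83 rad/s
Crank pin A relative to C: A = (d + r cosθ, r sinθ); lever angle φ = atan2(r sinθ, d + r cosθ).
Differentiating tanφ: φ̇ = rω(d cosθ + r)/(d² + r² + 2dr cosθ).
d² + r² + 2dr cosθ = |CA|² = 0.0527551 m²;  d cosθ + r = +0.21225 m.
|ω_lever| = |0.0755·10.83·+0.21225| / 0.0527551 = 3.2896 rad/s.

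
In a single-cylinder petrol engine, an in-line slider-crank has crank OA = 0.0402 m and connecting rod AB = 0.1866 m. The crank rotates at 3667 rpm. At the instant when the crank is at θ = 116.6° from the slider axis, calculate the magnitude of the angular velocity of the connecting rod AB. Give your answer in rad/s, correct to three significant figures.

37.7

ω = 384 rad/s (converted from 3667 rpm).
The rod makes angle φ with the slider axis where L sinφ = r sinθ; differentiating, L cosφ·φ̇ = r ω cosθ.
L cosφ = √(L² − r² sin²θ) = 0.18311 m.
|ω_rod| = r ω |cosθ| / √(L² − r² sin²θ) = 0.0402·384·0.44776/0.18311 = 37.749 rad/s.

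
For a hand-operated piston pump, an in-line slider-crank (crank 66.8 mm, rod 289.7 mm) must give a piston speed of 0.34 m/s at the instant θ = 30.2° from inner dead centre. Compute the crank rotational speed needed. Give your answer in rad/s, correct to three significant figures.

8.43

For an in-line slider-crank, |v_piston| = rω|sinθ|·[1 + r cosθ/√(L² − r² sin²θ)].
With r = 0.0668 m, L = 0.2897 m, θ = 30.2°: the bracketed kinematic factor |dx/dθ| = 0.040344 m.
ω = v/|dx/dθ| = 0.34/0.040344 = 8.4276 rad/s.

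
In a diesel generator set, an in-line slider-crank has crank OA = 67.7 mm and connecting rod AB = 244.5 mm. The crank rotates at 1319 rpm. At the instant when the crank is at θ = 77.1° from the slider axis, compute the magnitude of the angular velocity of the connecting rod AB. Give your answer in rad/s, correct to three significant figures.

ω = 138.1 rad/s (converted from 1319 rpm).
The rod makes angle φ with the slider axis where L sinφ = r sinθ; differentiating, L cosφ·φ̇ = r ω cosθ.
L cosφ = √(L² − r² sin²θ) = 0.23543 m.
|ω_rod| = r ω |cosθ| / √(L² − r² sin²θ) = 0.0677·138.1·0.22325/0.23543 = 8.8675 rad/s.

8.87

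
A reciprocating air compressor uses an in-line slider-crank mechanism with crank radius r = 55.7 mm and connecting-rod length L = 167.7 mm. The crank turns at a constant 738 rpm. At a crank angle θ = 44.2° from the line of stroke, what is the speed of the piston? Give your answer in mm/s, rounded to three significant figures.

3740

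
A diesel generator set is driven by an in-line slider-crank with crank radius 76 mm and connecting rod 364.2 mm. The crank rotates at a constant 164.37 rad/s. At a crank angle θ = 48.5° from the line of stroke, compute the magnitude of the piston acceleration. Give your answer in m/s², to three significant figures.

ω = 164.4 rad/s
x(θ) = r cosθ + √(L² − r² sin²θ); with ω constant, a = ω²·d²x/dθ².
d²x/dθ² = −r cosθ − r²(cos2θ)/√u − r⁴ sin²2θ/(4u^{3/2}),  u = L² − r² sin²θ = 0.129402 m².
Substituting r = 0.076 m, L = 0.3642 m, θ = 48.5°: d²x/dθ² = -0.048579 m.
a = ω²·d²x/dθ² = (164.4)²·(-0.048579) = -1312.5 m/s²;  |a| = 1312.5 m/s².

1310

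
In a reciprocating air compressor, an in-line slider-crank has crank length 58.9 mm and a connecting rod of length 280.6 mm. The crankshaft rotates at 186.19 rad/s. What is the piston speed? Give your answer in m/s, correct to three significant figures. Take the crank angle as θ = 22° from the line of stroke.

ω = 186.2 rad/s
For an in-line slider-crank, x = r cosθ + √(L² − r² sin²θ), so v = −rω sinθ·[1 + r cosθ/√(L² − r² sin²θ)].
With r = 0.0589 m, L = 0.2806 m, θ = 22°: √(L² − r² sin²θ) = 0.27973 m.
v = −0.0589·186.2·0.37461·[1 + 0.0589·0.92718/0.27973] = -4.9102 m/s.
|v| = 4.9102 m/s.

4.91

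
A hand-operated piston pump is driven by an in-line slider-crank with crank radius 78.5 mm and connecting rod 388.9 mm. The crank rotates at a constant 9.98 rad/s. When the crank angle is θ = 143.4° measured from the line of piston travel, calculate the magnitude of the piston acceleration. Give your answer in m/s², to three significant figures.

5.80

ω = 9.98 rad/s
x(θ) = r cosθ + √(L² − r² sin²θ); with ω constant, a = ω²·d²x/dθ².
d²x/dθ² = −r cosθ − r²(cos2θ)/√u − r⁴ sin²2θ/(4u^{3/2}),  u = L² − r² sin²θ = 0.149053 m².
Substituting r = 0.0785 m, L = 0.3889 m, θ = 143.4°: d²x/dθ² = +0.058257 m.
a = ω²·d²x/dθ² = (9.98)²·(+0.058257) = +5.8024 m/s²;  |a| = 5.8024 m/s².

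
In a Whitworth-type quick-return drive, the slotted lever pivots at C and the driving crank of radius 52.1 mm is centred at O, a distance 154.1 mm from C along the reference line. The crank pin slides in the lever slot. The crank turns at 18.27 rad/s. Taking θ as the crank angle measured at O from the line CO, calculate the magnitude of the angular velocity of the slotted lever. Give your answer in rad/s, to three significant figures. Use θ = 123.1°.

ω = 18.27 rad/s
Crank pin A relative to C: A = (d + r cosθ, r sinθ); lever angle φ = atan2(r sinθ, d + r cosθ).
Differentiating tanφ: φ̇ = rω(d cosθ + r)/(d² + r² + 2dr cosθ).
d² + r² + 2dr cosθ = |CA|² = 0.0176923 m²;  d cosθ + r = -0.032054 m.
|ω_lever| = |0.0521·18.27·-0.032054| / 0.0176923 = 1.7246 rad/s.

1.72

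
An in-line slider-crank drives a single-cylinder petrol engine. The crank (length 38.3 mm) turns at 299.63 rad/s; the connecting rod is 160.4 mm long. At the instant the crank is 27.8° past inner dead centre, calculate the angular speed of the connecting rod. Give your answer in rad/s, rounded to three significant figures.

63.7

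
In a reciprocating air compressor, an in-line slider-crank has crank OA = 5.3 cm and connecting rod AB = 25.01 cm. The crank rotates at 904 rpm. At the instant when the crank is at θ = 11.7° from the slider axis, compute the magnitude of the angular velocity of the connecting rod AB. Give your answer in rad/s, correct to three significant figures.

ω = 94.67 rad/s (converted from 904 rpm).
The rod makes angle φ with the slider axis where L sinφ = r sinθ; differentiating, L cosφ·φ̇ = r ω cosθ.
L cosφ = √(L² − r² sin²θ) = 0.24987 m.
|ω_rod| = r ω |cosθ| / √(L² − r² sin²θ) = 0.053·94.67·0.97922/0.24987 = 19.663 rad/s.

19.7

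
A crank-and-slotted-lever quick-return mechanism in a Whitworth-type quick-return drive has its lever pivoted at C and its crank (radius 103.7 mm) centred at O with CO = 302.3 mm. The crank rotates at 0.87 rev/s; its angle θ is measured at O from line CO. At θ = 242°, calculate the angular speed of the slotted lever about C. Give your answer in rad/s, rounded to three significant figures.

0.298

ω = 5.466 rad/s (from 0.87 rev/s).
Crank pin A relative to C: A = (d + r cosθ, r sinθ); lever angle φ = atan2(r sinθ, d + r cosθ).
Differentiating tanφ: φ̇ = rω(d cosθ + r)/(d² + r² + 2dr cosθ).
d² + r² + 2dr cosθ = |CA|² = 0.0727045 m²;  d cosθ + r = -0.038221 m.
|ω_lever| = |0.1037·5.466·-0.038221| / 0.0727045 = 0.298 rad/s.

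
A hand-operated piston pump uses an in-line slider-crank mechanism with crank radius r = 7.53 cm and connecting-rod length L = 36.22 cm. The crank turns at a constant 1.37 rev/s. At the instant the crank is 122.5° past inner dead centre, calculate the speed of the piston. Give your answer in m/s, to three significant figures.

0.485

ω = 2π·1.37 = 8.608 rad/s
For an in-line slider-crank, x = r cosθ + √(L² − r² sin²θ), so v = −rω sinθ·[1 + r cosθ/√(L² − r² sin²θ)].
With r = 0.0753 m, L = 0.3622 m, θ = 122.5°: √(L² − r² sin²θ) = 0.35659 m.
v = −0.0753·8.608·0.84339·[1 + 0.0753·-0.53730/0.35659] = -0.48464 m/s.
|v| = 0.48464 m/s.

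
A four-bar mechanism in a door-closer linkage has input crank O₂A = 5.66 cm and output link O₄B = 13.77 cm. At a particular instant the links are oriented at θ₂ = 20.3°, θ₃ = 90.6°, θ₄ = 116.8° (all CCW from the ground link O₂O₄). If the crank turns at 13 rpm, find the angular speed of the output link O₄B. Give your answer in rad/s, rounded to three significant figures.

ω₂ = 1.361 rad/s (from 13 rpm).
Differentiating the loop-closure r₂e^{iθ₂}+r₃e^{iθ₃}=r₁+r₄e^{iθ₄} gives r₂ω₂e^{iθ₂}+r₃ω₃e^{iθ₃}=r₄ω₄e^{iθ₄}.
Eliminating the other unknown: ω₄ = r₂ω₂ sin(θ₂−θ₃) / [r₄ sin(θ₄−θ₃)].
Numerator sine = -0.94147; denominator sine = +0.44151.
Result = 0.0566·1.361·(-0.94147) / (0.1377·(+0.44151)) = -1.1932 rad/s; magnitude 1.1932 rad/s.

1.19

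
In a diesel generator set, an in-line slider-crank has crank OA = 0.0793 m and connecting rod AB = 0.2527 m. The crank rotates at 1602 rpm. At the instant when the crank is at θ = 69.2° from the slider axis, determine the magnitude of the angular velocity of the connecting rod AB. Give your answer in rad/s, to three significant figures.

ω = 167.8 rad/s (converted from 1602 rpm).
The rod makes angle φ with the slider axis where L sinφ = r sinθ; differentiating, L cosφ·φ̇ = r ω cosθ.
L cosφ = √(L² − r² sin²θ) = 0.24158 m.
|ω_rod| = r ω |cosθ| / √(L² − r² sin²θ) = 0.0793·167.8·0.35511/0.24158 = 19.555 rad/s.

19.6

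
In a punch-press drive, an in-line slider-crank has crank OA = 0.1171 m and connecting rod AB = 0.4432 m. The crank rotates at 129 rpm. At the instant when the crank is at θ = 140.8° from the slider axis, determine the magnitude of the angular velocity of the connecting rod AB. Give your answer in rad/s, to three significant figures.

ω = 13.51 rad/s (converted from 129 rpm).
The rod makes angle φ with the slider axis where L sinφ = r sinθ; differentiating, L cosφ·φ̇ = r ω cosθ.
L cosφ = √(L² − r² sin²θ) = 0.43698 m.
|ω_rod| = r ω |cosθ| / √(L² − r² sin²θ) = 0.1171·13.51·0.77494/0.43698 = 2.8054 rad/s.

2.81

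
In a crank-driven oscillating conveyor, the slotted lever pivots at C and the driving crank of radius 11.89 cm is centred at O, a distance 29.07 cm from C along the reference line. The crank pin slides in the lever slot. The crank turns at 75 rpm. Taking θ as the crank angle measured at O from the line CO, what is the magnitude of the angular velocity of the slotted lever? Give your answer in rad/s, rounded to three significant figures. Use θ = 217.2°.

2.41

ω = 7.854 rad/s (from 75 rpm).
Crank pin A relative to C: A = (d + r cosθ, r sinθ); lever angle φ = atan2(r sinθ, d + r cosθ).
Differentiating tanφ: φ̇ = rω(d cosθ + r)/(d² + r² + 2dr cosθ).
d² + r² + 2dr cosθ = |CA|² = 0.0435808 m²;  d cosθ + r = -0.11265 m.
|ω_lever| = |0.1189·7.854·-0.11265| / 0.0435808 = 2.4139 rad/s.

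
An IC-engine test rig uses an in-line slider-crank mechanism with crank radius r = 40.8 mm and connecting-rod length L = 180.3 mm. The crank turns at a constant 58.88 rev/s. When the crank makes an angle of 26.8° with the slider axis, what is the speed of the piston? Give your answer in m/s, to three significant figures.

8.19

ω = 2π·58.9 = 370 rad/s
For an in-line slider-crank, x = r cosθ + √(L² − r² sin²θ), so v = −rω sinθ·[1 + r cosθ/√(L² − r² sin²θ)].
With r = 0.0408 m, L = 0.1803 m, θ = 26.8°: √(L² − r² sin²θ) = 0.17936 m.
v = −0.0408·370·0.45088·[1 + 0.0408·0.89259/0.17936] = -8.1874 m/s.
|v| = 8.1874 m/s.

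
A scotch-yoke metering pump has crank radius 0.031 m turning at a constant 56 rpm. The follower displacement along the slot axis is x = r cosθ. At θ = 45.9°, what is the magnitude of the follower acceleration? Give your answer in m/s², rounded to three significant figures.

ω = 5.864 rad/s (from 56 rpm).
x = r cosθ ⇒ ẍ = −rω² cosθ (ω constant).
|a| = rω²|cosθ| = 0.031·(5.864)²·|cos 45.9°| = 0.74191 m/s².

0.742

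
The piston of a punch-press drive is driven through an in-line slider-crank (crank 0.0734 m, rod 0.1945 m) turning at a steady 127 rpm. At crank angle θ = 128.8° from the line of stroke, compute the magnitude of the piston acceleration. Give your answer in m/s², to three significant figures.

9.05

ω = 2π·127/60 = 13.3 rad/s
x(θ) = r cosθ + √(L² − r² sin²θ); with ω constant, a = ω²·d²x/dθ².
d²x/dθ² = −r cosθ − r²(cos2θ)/√u − r⁴ sin²2θ/(4u^{3/2}),  u = L² − r² sin²θ = 0.034558 m².
Substituting r = 0.0734 m, L = 0.1945 m, θ = 128.8°: d²x/dθ² = +0.051139 m.
a = ω²·d²x/dθ² = (13.3)²·(+0.051139) = +9.0451 m/s²;  |a| = 9.0451 m/s².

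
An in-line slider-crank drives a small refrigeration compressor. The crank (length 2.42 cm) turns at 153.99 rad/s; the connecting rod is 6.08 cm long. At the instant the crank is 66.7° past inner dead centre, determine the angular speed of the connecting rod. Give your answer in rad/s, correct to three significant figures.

ω = 154 rad/s
The rod makes angle φ with the slider axis where L sinφ = r sinθ; differentiating, L cosφ·φ̇ = r ω cosθ.
L cosφ = √(L² − r² sin²θ) = 0.056592 m.
|ω_rod| = r ω |cosθ| / √(L² − r² sin²θ) = 0.0242·154·0.39555/0.056592 = 26.047 rad/s.

26.0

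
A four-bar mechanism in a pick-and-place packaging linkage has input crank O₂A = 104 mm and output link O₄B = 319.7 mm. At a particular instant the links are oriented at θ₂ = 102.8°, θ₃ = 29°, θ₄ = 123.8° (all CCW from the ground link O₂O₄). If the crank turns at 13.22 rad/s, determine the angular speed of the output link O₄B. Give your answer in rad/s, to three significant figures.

4.14

ω₂ = 13.22 rad/s
Differentiating the loop-closure r₂e^{iθ₂}+r₃e^{iθ₃}=r₁+r₄e^{iθ₄} gives r₂ω₂e^{iθ₂}+r₃ω₃e^{iθ₃}=r₄ω₄e^{iθ₄}.
Eliminating the other unknown: ω₄ = r₂ω₂ sin(θ₂−θ₃) / [r₄ sin(θ₄−θ₃)].
Numerator sine = +0.96029; denominator sine = +0.99649.
Result = 0.104·13.22·(+0.96029) / (0.3197·(+0.99649)) = +4.1443 rad/s; magnitude 4.1443 rad/s.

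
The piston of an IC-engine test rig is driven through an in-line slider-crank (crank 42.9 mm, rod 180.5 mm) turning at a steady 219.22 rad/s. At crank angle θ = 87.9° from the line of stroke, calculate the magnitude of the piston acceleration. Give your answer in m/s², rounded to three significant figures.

427

ω = 219.2 rad/s
x(θ) = r cosθ + √(L² − r² sin²θ); with ω constant, a = ω²·d²x/dθ².
d²x/dθ² = −r cosθ − r²(cos2θ)/√u − r⁴ sin²2θ/(4u^{3/2}),  u = L² − r² sin²θ = 0.0307423 m².
Substituting r = 0.0429 m, L = 0.1805 m, θ = 87.9°: d²x/dθ² = +0.0088955 m.
a = ω²·d²x/dθ² = (219.2)²·(+0.0088955) = +427.49 m/s²;  |a| = 427.49 m/s².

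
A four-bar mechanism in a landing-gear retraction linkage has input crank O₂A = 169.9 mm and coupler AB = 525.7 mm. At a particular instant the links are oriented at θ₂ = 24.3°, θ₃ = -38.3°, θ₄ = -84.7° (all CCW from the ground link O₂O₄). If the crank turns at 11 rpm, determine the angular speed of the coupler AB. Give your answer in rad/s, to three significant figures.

0.486

ω₂ = 1.152 rad/s (from 11 rpm).
Differentiating the loop-closure r₂e^{iθ₂}+r₃e^{iθ₃}=r₁+r₄e^{iθ₄} gives r₂ω₂e^{iθ₂}+r₃ω₃e^{iθ₃}=r₄ω₄e^{iθ₄}.
Eliminating the other unknown: ω₃ = r₂ω₂ sin(θ₄−θ₂) / [r₃ sin(θ₃−θ₄)].
Numerator sine = -0.94552; denominator sine = +0.72417.
Result = 0.1699·1.152·(-0.94552) / (0.5257·(+0.72417)) = -0.48608 rad/s; magnitude 0.48608 rad/s.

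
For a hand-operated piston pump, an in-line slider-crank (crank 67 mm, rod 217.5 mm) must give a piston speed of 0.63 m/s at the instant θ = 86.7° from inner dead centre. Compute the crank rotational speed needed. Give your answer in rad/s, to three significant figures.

9.25

For an in-line slider-crank, |v_piston| = rω|sinθ|·[1 + r cosθ/√(L² − r² sin²θ)].
With r = 0.067 m, L = 0.2175 m, θ = 86.7°: the bracketed kinematic factor |dx/dθ| = 0.068135 m.
ω = v/|dx/dθ| = 0.63/0.068135 = 9.2463 rad/s.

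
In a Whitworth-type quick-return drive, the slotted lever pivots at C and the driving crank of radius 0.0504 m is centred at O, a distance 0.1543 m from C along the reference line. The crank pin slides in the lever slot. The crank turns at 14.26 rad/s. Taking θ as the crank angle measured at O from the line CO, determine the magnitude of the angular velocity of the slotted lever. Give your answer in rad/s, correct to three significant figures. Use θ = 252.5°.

0.133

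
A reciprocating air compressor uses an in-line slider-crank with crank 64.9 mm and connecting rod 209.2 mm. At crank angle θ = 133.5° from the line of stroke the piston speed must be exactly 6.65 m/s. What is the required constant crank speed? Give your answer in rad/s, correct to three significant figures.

For an in-line slider-crank, |v_piston| = rω|sinθ|·[1 + r cosθ/√(L² − r² sin²θ)].
With r = 0.0649 m, L = 0.2092 m, θ = 133.5°: the bracketed kinematic factor |dx/dθ| = 0.036759 m.
ω = v/|dx/dθ| = 6.65/0.036759 = 180.91 rad/s.

181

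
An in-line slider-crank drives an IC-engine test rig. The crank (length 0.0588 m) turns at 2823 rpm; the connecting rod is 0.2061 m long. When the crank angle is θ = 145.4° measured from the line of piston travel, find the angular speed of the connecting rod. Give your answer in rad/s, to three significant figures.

70.4

ω = 295.6 rad/s (converted from 2823 rpm).
The rod makes angle φ with the slider axis where L sinφ = r sinθ; differentiating, L cosφ·φ̇ = r ω cosθ.
L cosφ = √(L² − r² sin²θ) = 0.20338 m.
|ω_rod| = r ω |cosθ| / √(L² − r² sin²θ) = 0.0588·295.6·0.82314/0.20338 = 70.354 rad/s.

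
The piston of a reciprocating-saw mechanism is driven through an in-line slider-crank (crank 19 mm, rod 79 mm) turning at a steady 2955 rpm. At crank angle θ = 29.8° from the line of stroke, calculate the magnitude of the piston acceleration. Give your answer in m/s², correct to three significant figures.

ω = 2π·2955/60 = 309.4 rad/s
x(θ) = r cosθ + √(L² − r² sin²θ); with ω constant, a = ω²·d²x/dθ².
d²x/dθ² = −r cosθ − r²(cos2θ)/√u − r⁴ sin²2θ/(4u^{3/2}),  u = L² − r² sin²θ = 0.00615184 m².
Substituting r = 0.019 m, L = 0.079 m, θ = 29.8°: d²x/dθ² = -0.018867 m.
a = ω²·d²x/dθ² = (309.4)²·(-0.018867) = -1806.6 m/s²;  |a| = 1806.6 m/s².

1810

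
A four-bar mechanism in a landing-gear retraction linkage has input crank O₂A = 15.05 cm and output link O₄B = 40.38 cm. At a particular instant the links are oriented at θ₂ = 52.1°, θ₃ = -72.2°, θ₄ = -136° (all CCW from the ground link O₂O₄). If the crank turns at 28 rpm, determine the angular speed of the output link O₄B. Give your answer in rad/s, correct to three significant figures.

ω₂ = 2.932 rad/s (from 28 rpm).
Differentiating the loop-closure r₂e^{iθ₂}+r₃e^{iθ₃}=r₁+r₄e^{iθ₄} gives r₂ω₂e^{iθ₂}+r₃ω₃e^{iθ₃}=r₄ω₄e^{iθ₄}.
Eliminating the other unknown: ω₄ = r₂ω₂ sin(θ₂−θ₃) / [r₄ sin(θ₄−θ₃)].
Numerator sine = +0.82610; denominator sine = -0.89726.
Result = 0.1505·2.932·(+0.82610) / (0.4038·(-0.89726)) = -1.0062 rad/s; magnitude 1.0062 rad/s.

1.01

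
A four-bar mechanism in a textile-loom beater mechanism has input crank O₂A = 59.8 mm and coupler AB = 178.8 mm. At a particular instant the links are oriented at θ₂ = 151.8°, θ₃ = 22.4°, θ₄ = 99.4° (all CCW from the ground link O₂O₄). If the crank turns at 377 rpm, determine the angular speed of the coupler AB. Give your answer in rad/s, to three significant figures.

10.7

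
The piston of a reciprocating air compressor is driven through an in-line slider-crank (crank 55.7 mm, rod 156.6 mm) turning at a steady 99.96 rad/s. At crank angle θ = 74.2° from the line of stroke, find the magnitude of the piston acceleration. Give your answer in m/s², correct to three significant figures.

ω = 99.96 rad/s
x(θ) = r cosθ + √(L² − r² sin²θ); with ω constant, a = ω²·d²x/dθ².
d²x/dθ² = −r cosθ − r²(cos2θ)/√u − r⁴ sin²2θ/(4u^{3/2}),  u = L² − r² sin²θ = 0.0216511 m².
Substituting r = 0.0557 m, L = 0.1566 m, θ = 74.2°: d²x/dθ² = +0.0025851 m.
a = ω²·d²x/dθ² = (99.96)²·(+0.0025851) = +25.831 m/s²;  |a| = 25.831 m/s².

25.8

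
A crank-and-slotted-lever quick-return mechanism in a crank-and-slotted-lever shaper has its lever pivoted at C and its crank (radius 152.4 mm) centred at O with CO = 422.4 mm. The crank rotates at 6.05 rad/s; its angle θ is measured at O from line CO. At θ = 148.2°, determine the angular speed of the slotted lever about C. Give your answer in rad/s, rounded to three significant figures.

2.07

ω = 6.05 rad/s
Crank pin A relative to C: A = (d + r cosθ, r sinθ); lever angle φ = atan2(r sinθ, d + r cosθ).
Differentiating tanφ: φ̇ = rω(d cosθ + r)/(d² + r² + 2dr cosθ).
d² + r² + 2dr cosθ = |CA|² = 0.0922259 m²;  d cosθ + r = -0.20659 m.
|ω_lever| = |0.1524·6.05·-0.20659| / 0.0922259 = 2.0654 rad/s.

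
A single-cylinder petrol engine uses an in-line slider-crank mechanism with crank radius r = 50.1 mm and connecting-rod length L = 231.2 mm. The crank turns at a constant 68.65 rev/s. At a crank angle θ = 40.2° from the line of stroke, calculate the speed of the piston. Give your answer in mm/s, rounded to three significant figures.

16300

ω = 2π·68.7 = 431.3 rad/s
For an in-line slider-crank, x = r cosθ + √(L² − r² sin²θ), so v = −rω sinθ·[1 + r cosθ/√(L² − r² sin²θ)].
With r = 0.0501 m, L = 0.2312 m, θ = 40.2°: √(L² − r² sin²θ) = 0.22893 m.
v = −0.0501·431.3·0.64546·[1 + 0.0501·0.76380/0.22893] = -16.28 m/s.
|v| = 16.28 m/s = 16280 mm/s.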